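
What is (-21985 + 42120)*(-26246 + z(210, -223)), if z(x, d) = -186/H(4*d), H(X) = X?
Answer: -235692719105/446 ≈ -5.2846e+8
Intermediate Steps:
z(x, d) = -93/(2*d) (z(x, d) = -186*1/(4*d) = -93/(2*d))
(-21985 + 42120)*(-26246 + z(210, -223)) = (-21985 + 42120)*(-26246 - 93/2/(-223)) = 20135*(-26246 - 93/2*(-1/223)) = 20135*(-26246 + 93/446) = 20135*(-11705623/446) = -235692719105/446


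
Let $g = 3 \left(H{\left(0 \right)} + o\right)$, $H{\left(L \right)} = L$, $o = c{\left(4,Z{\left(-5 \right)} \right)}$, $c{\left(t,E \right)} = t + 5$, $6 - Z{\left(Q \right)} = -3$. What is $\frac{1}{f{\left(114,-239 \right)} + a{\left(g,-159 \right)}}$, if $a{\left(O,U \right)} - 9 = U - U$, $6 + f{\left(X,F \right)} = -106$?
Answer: $- \frac{1}{103} \approx -0.0097087$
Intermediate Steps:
$Z{\left(Q \right)} = 9$ ($Z{\left(Q \right)} = 6 - -3 = 6 + 3 = 9$)
$f{\left(X,F \right)} = -112$ ($f{\left(X,F \right)} = -6 - 106 = -112$)
$c{\left(t,E \right)} = 5 + t$
$o = 9$ ($o = 5 + 4 = 9$)
$g = 27$ ($g = 3 \left(0 + 9\right) = 3 \cdot 9 = 27$)
$a{\left(O,U \right)} = 9$ ($a{\left(O,U \right)} = 9 + \left(U - U\right) = 9 + 0 = 9$)
$\frac{1}{f{\left(114,-239 \right)} + a{\left(g,-159 \right)}} = \frac{1}{-112 + 9} = \frac{1}{-103} = - \frac{1}{103}$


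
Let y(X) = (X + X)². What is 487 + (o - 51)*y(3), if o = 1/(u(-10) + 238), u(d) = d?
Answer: -25628/19 ≈ -1348.8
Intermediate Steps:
y(X) = 4*X² (y(X) = (2*X)² = 4*X²)
o = 1/228 (o = 1/(-10 + 238) = 1/228 ≈ 0.0043860)
487 + (o - 51)*y(3) = 487 + (1/228 - 51)*(4*3²) = 487 - 11627*9/57 = 487 - 11627/228*36 = 487 - 34881/19 = -25628/19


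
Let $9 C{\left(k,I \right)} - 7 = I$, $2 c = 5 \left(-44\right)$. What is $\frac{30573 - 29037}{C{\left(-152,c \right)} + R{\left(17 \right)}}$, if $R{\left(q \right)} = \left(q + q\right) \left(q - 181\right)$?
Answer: $- \frac{13824}{50287} \approx -0.2749$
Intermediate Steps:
$c = -110$ ($c = \frac{5 \left(-44\right)}{2} = \frac{1}{2} \left(-220\right) = -110$)
$R{\left(q \right)} = 2 q \left(-181 + q\right)$
$C{\left(k,I \right)} = \frac{7}{9} + \frac{I}{9}$
$\frac{30573 - 29037}{C{\left(-152,c \right)} + R{\left(17 \right)}} = \frac{30573 - 29037}{\left(\frac{7}{9} + \frac{1}{9} \left(-110\right)\right) + 2 \cdot 17 \left(-181 + 17\right)} = \frac{1536}{\left(\frac{7}{9} - \frac{110}{9}\right) + 2 \cdot 17 \left(-164\right)} = \frac{1536}{- \frac{103}{9} - 5576} = \frac{1536}{- \frac{50287}{9}} = 1536 \left(- \frac{9}{50287}\right) = - \frac{13824}{50287}$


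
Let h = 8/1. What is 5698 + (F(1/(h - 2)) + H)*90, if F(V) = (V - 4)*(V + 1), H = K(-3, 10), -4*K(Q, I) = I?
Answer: 10141/2 ≈ 5070.5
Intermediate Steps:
K(Q, I) = -I/4
H = -5/2 (H = -1/4*10 = -5/2 ≈ -2.5000)
h = 8 (h = 8*1 = 8)
F(V) = (1 + V)*(-4 + V) (F(V) = (-4 + V)*(1 + V) = (1 + V)*(-4 + V))
5698 + (F(1/(h - 2)) + H)*90 = 5698 + ((-4 + (1/(8 - 2))**2 - 3/(8 - 2)) - 5/2)*90 = 5698 + ((-4 + (1/6)**2 - 3/6) - 5/2)*90 = 5698 + ((-4 + (1/6)**2 - 3*1/6) - 5/2)*90 = 5698 + ((-4 + 1/36 - 1/2) - 5/2)*90 = 5698 + (-161/36 - 5/2)*90 = 5698 - 251/36*90 = 5698 - 1255/2 = 10141/2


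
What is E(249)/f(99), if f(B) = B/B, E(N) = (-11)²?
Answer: 121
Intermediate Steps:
E(N) = 121
f(B) = 1
E(249)/f(99) = 121/1 = 121*1 = 121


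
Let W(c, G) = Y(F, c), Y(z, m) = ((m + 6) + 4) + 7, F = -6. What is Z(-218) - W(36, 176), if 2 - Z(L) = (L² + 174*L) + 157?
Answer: -9800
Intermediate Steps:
Y(z, m) = 17 + m (Y(z, m) = ((6 + m) + 4) + 7 = (10 + m) + 7 = 17 + m)
Z(L) = -155 - L² - 174*L (Z(L) = 2 - ((L² + 174*L) + 157) = 2 - (157 + L² + 174*L) = 2 + (-157 - L² - 174*L) = -155 - L² - 174*L)
W(c, G) = 17 + c
Z(-218) - W(36, 176) = (-155 - 1*(-218)² - 174*(-218)) - (17 + 36) = (-155 - 1*47524 + 37932) - 1*53 = (-155 - 47524 + 37932) - 53 = -9747 - 53 = -9800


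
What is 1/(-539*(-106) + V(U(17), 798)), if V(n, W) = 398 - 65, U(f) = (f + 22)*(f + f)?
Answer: 1/57467 ≈ 1.7401e-5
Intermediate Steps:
U(f) = 2*f*(22 + f) (U(f) = (22 + f)*(2*f) = 2*f*(22 + f))
V(n, W) = 333
1/(-539*(-106) + V(U(17), 798)) = 1/(-539*(-106) + 333) = 1/(57134 + 333) = 1/57467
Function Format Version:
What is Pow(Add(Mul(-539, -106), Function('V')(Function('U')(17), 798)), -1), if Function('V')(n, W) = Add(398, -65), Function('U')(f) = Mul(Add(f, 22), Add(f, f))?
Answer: Rational(1, 57467) ≈ 1.7401e-5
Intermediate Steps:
Function('U')(f) = Mul(2, f, Add(22, f)) (Function('U')(f) = Mul(Add(22, f), Mul(2, f)) = Mul(2, f, Add(22, f)))
Function('V')(n, W) = 333
Pow(Add(Mul(-539, -106), Function('V')(Function('U')(17), 798)), -1) = Pow(Add(Mul(-539, -106), 333), -1) = Pow(Add(57134, 333), -1) = Pow(57467, -1) = Rational(1, 57467)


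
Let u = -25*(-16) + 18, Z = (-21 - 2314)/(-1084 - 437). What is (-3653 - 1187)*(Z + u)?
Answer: -3088466920/1521 ≈ -2.0306e+6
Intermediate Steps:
Z = 2335/1521 (Z = -2335/(-1521) = -2335*(-1/1521) = 2335/1521 ≈ 1.5352)
u = 418 (u = 400 + 18 = 418)
(-3653 - 1187)*(Z + u) = (-3653 - 1187)*(2335/1521 + 418) = -4840*638113/1521 = -3088466920/1521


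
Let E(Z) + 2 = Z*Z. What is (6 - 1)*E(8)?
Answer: 310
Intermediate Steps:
E(Z) = -2 + Z² (E(Z) = -2 + Z*Z = -2 + Z²)
(6 - 1)*E(8) = (6 - 1)*(-2 + 8²) = 5*(-2 + 64) = 5*62 = 310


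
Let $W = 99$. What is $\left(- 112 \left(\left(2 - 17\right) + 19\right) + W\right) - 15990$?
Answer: $-16339$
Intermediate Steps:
$\left(- 112 \left(\left(2 - 17\right) + 19\right) + W\right) - 15990 = \left(- 112 \left(\left(2 - 17\right) + 19\right) + 99\right) - 15990 = \left(- 112 \left(-15 + 19\right) + 99\right) - 15990 = \left(\left(-112\right) 4 + 99\right) - 15990 = \left(-448 + 99\right) - 15990 = -349 - 15990 = -16339$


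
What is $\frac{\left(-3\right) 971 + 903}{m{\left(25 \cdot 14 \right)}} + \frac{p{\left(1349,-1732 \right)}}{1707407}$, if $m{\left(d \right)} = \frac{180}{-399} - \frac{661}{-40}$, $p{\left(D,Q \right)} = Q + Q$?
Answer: $- \frac{18257940749432}{146005494791} \approx -125.05$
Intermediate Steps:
$p{\left(D,Q \right)} = 2 Q$
$m{\left(d \right)} = \frac{85513}{5320}$ ($m{\left(d \right)} = 180 \left(- \frac{1}{399}\right) - - \frac{661}{40} = - \frac{60}{133} + \frac{661}{40} = \frac{85513}{5320}$)
$\frac{\left(-3\right) 971 + 903}{m{\left(25 \cdot 14 \right)}} + \frac{p{\left(1349,-1732 \right)}}{1707407} = \frac{\left(-3\right) 971 + 903}{\frac{85513}{5320}} + \frac{2 \left(-1732\right)}{1707407} = \left(-2913 + 903\right) \frac{5320}{85513} - \frac{3464}{1707407} = \left(-2010\right) \frac{5320}{85513} - \frac{3464}{1707407} = - \frac{10693200}{85513} - \frac{3464}{1707407} = - \frac{18257940749432}{146005494791}$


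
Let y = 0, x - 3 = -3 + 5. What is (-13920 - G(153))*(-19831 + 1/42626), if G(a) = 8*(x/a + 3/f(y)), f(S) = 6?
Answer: 900435893463230/3260889 ≈ 2.7613e+8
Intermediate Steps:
x = 5 (x = 3 + (-3 + 5) = 3 + 2 = 5)
G(a) = 4 + 40/a (G(a) = 8*(5/a + 3/6) = 8*(5/a + 3*(⅙)) = 8*(5/a + ½) = 8*(½ + 5/a) = 4 + 40/a)
(-13920 - G(153))*(-19831 + 1/42626) = (-13920 - (4 + 40/153))*(-19831 + 1/42626) = (-13920 - (4 + 40*(1/153)))*(-19831 + 1/42626) = (-13920 - (4 + 40/153))*(-845316205/42626) = (-13920 - 1*652/153)*(-845316205/42626) = (-13920 - 652/153)*(-845316205/42626) = -2130412/153*(-845316205/42626) = 900435893463230/3260889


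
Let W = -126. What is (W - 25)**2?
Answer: 22801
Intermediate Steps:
(W - 25)**2 = (-126 - 25)**2 = (-151)**2 = 22801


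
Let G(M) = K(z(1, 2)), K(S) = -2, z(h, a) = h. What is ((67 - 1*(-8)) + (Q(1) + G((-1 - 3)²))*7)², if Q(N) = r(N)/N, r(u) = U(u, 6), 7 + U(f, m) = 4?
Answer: 1600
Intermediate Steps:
U(f, m) = -3 (U(f, m) = -7 + 4 = -3)
r(u) = -3
G(M) = -2
Q(N) = -3/N
((67 - 1*(-8)) + (Q(1) + G((-1 - 3)²))*7)² = ((67 - 1*(-8)) + (-3/1 - 2)*7)² = ((67 + 8) + (-3*1 - 2)*7)² = (75 + (-3 - 2)*7)² = (75 - 5*7)² = (75 - 35)² = 40² = 1600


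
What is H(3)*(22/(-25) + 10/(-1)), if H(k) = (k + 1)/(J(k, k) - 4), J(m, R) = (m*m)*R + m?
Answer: -544/325 ≈ -1.6738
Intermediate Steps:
J(m, R) = m + R*m² (J(m, R) = m²*R + m = R*m² + m = m + R*m²)
H(k) = (1 + k)/(-4 + k*(1 + k²)) (H(k) = (k + 1)/(k*(1 + k*k) - 4) = (1 + k)/(k*(1 + k²) - 4) = (1 + k)/(-4 + k*(1 + k²)))
H(3)*(22/(-25) + 10/(-1)) = ((1 + 3)/(-4 + 3 + 3³))*(22/(-25) + 10/(-1)) = (4/(-4 + 3 + 27))*(22*(-1/25) + 10*(-1)) = (4/26)*(-22/25 - 10) = ((1/26)*4)*(-272/25) = (2/13)*(-272/25) = -544/325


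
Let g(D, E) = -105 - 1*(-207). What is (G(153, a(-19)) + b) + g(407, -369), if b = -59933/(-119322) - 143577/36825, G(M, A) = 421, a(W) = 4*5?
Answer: 761051404627/1464677550 ≈ 519.60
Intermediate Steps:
a(W) = 20
b = -4974954023/1464677550 (b = -59933*(-1/119322) - 143577*1/36825 = 59933/119322 - 47859/12275 = -4974954023/1464677550 ≈ -3.3966)
g(D, E) = 102 (g(D, E) = -105 + 207 = 102)
(G(153, a(-19)) + b) + g(407, -369) = (421 - 4974954023/1464677550) + 102 = 611654294527/1464677550 + 102 = 761051404627/1464677550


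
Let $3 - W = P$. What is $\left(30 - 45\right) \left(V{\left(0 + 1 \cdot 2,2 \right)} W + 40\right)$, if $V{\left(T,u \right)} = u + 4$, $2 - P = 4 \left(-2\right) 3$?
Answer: $1470$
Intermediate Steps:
$P = 26$ ($P = 2 - 4 \left(-2\right) 3 = 2 - \left(-8\right) 3 = 2 - -24 = 2 + 24 = 26$)
$W = -23$ ($W = 3 - 26 = -23$)
$V{\left(T,u \right)} = 4 + u$
$\left(30 - 45\right) \left(V{\left(0 + 1 \cdot 2,2 \right)} W + 40\right) = \left(30 - 45\right) \left(\left(4 + 2\right) \left(-23\right) + 40\right) = \left(30 - 45\right) \left(6 \left(-23\right) + 40\right) = \left(30 - 45\right) \left(-138 + 40\right) = \left(-15\right) \left(-98\right) = 1470$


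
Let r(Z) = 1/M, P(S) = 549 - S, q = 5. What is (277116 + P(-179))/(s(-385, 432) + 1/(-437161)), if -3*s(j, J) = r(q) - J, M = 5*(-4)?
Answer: 7287753653040/3777508141 ≈ 1929.2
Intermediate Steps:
M = -20
r(Z) = -1/20 (r(Z) = 1/(-20) = -1/20)
s(j, J) = 1/60 + J/3 (s(j, J) = -(-1/20 - J)/3 = 1/60 + J/3)
(277116 + P(-179))/(s(-385, 432) + 1/(-437161)) = (277116 + (549 - 1*(-179)))/((1/60 + (⅓)*432) + 1/(-437161)) = (277116 + (549 + 179))/((1/60 + 144) - 1/437161) = (277116 + 728)/(8641/60 - 1/437161) = 277844/(3777508141/26229660) = 277844*(26229660/3777508141) = 7287753653040/3777508141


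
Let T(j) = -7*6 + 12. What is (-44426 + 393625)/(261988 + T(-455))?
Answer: 349199/261958 ≈ 1.3330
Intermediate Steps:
T(j) = -30 (T(j) = -42 + 12 = -30)
(-44426 + 393625)/(261988 + T(-455)) = (-44426 + 393625)/(261988 - 30) = 349199/261958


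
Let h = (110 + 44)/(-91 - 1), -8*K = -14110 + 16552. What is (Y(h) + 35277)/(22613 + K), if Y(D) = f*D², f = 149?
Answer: 75529553/47203199 ≈ 1.6001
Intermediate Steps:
K = -1221/4 (K = -(-14110 + 16552)/8 = -⅛*2442 = -1221/4 ≈ -305.25)
h = -77/46 (h = 154/(-92) = 154*(-1/92) = -77/46 ≈ -1.6739)
Y(D) = 149*D²
(Y(h) + 35277)/(22613 + K) = (149*(-77/46)² + 35277)/(22613 - 1221/4) = (149*(5929/2116) + 35277)/(89231/4) = (883421/2116 + 35277)*(4/89231) = (75529553/2116)*(4/89231) = 75529553/47203199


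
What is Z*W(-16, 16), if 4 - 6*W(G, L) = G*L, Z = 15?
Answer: 650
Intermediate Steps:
W(G, L) = ⅔ - G*L/6
Z*W(-16, 16) = 15*(⅔ - ⅙*(-16)*16) = 15*(⅔ + 128/3) = 15*(130/3) = 650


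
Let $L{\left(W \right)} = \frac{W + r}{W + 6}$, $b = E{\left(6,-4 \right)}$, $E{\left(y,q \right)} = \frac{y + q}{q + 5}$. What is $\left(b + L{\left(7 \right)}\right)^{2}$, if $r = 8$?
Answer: $\frac{1681}{169} \approx 9.9467$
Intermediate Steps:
$E{\left(y,q \right)} = \frac{q + y}{5 + q}$
$b = 2$ ($b = \frac{-4 + 6}{5 - 4} = 1^{-1} \cdot 2 = 1 \cdot 2 = 2$)
$L{\left(W \right)} = \frac{8 + W}{6 + W}$ ($L{\left(W \right)} = \frac{W + 8}{W + 6} = \frac{8 + W}{6 + W}$)
$\left(b + L{\left(7 \right)}\right)^{2} = \left(2 + \frac{8 + 7}{6 + 7}\right)^{2} = \left(2 + \frac{1}{13} \cdot 15\right)^{2} = \left(2 + \frac{15}{13}\right)^{2} = \left(\frac{41}{13}\right)^{2} = \frac{1681}{169}$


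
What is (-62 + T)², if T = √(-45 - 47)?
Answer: 3752 - 248*I*√23 ≈ 3752.0 - 1189.4*I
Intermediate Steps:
T = 2*I*√23 (T = √(-92) = 2*I*√23 ≈ 9.5917*I)
(-62 + T)² = (-62 + 2*I*√23)²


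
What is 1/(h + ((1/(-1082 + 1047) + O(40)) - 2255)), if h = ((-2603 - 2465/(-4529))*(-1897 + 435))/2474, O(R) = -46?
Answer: -28011865/21376363794 ≈ -0.0013104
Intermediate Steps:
h = 8615947582/5602373 (h = ((-2603 - 2465*(-1/4529))*(-1462))*(1/2474) = ((-2603 + 2465/4529)*(-1462))*(1/2474) = -11786522/4529*(-1462)*(1/2474) = (17231895164/4529)*(1/2474) = 8615947582/5602373 ≈ 1537.9)
1/(h + ((1/(-1082 + 1047) + O(40)) - 2255)) = 1/(8615947582/5602373 + ((1/(-1082 + 1047) - 46) - 2255)) = 1/(8615947582/5602373 + ((1/(-35) - 46) - 2255)) = 1/(8615947582/5602373 + ((-1/35 - 46) - 2255)) = 1/(8615947582/5602373 + (-1611/35 - 2255)) = 1/(8615947582/5602373 - 80536/35) = 1/(-21376363794/28011865) = -28011865/21376363794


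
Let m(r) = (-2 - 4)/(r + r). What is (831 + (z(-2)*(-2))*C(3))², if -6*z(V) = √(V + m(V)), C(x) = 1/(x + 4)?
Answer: (34902 + I*√2)²/1764 ≈ 6.9056e+5 + 55.962*I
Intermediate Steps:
m(r) = -3/r (m(r) = -6*1/(2*r) = -3/r)
C(x) = 1/(4 + x)
z(V) = -√(V - 3/V)/6
(831 + (z(-2)*(-2))*C(3))² = (831 + (-√(-2 - 3/(-2))/6*(-2))/(4 + 3))² = (831 + (-√(-2 - 3*(-½))/6*(-2))/7)² = (831 + (-√(-2 + 3/2)/6*(-2))*(⅐))² = (831 + (-I*√2/12*(-2))*(⅐))² = (831 + (I*√2/6)*(⅐))² = (831 + I*√2/42)²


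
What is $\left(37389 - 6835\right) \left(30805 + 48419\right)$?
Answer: $2420610096$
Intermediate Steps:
$\left(37389 - 6835\right) \left(30805 + 48419\right) = 30554 \cdot 79224 = 2420610096$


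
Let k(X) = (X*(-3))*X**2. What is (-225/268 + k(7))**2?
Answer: 76174344009/71824 ≈ 1.0606e+6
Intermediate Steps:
k(X) = -3*X**3 (k(X) = (-3*X)*X**2 = -3*X**3)
(-225/268 + k(7))**2 = (-225/268 - 3*7**3)**2 = (-225*1/268 - 3*343)**2 = (-225/268 - 1029)**2 = (-275997/268)**2 = 76174344009/71824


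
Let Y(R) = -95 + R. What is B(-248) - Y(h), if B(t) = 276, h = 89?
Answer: 282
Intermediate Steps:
B(-248) - Y(h) = 276 - (-95 + 89) = 276 - 1*(-6) = 276 + 6 = 282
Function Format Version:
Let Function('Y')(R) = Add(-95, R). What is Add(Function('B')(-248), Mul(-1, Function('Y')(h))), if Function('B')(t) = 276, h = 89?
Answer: 282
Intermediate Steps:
Add(Function('B')(-248), Mul(-1, Function('Y')(h))) = Add(276, Mul(-1, Add(-95, 89))) = Add(276, Mul(-1, -6)) = Add(276, 6) = 282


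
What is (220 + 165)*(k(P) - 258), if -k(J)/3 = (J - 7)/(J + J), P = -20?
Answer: -800877/8 ≈ -1.0011e+5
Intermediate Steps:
k(J) = -3*(-7 + J)/(2*J) (k(J) = -3*(J - 7)/(J + J) = -3*(-7 + J)/(2*J))
(220 + 165)*(k(P) - 258) = (220 + 165)*((3/2)*(7 - 1*(-20))/(-20) - 258) = 385*((3/2)*(-1/20)*(7 + 20) - 258) = 385*((3/2)*(-1/20)*27 - 258) = 385*(-81/40 - 258) = 385*(-10401/40) = -800877/8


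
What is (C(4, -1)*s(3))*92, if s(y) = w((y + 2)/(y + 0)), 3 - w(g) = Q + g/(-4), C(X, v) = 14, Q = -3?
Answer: 24794/3 ≈ 8264.7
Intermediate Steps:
w(g) = 6 + g/4 (w(g) = 3 - (-3 + g/(-4)) = 3 - (-3 + g*(-¼)) = 3 - (-3 - g/4) = 3 + (3 + g/4) = 6 + g/4)
s(y) = 6 + (2 + y)/(4*y) (s(y) = 6 + ((y + 2)/(y + 0))/4 = 6 + ((2 + y)/y)/4 = 6 + (2 + y)/(4*y))
(C(4, -1)*s(3))*92 = (14*((¼)*(2 + 25*3)/3))*92 = (14*((¼)*(⅓)*(2 + 75)))*92 = (14*((¼)*(⅓)*77))*92 = (14*(77/12))*92 = (539/6)*92 = 24794/3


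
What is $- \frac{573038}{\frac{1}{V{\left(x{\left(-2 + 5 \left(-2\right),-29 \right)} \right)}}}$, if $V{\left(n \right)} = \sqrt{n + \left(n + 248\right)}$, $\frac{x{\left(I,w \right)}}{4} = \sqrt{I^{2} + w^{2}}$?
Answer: $- 1146076 \sqrt{62 + 2 \sqrt{985}} \approx -1.2802 \cdot 10^{7}$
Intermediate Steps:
$x{\left(I,w \right)} = 4 \sqrt{I^{2} + w^{2}}$
$V{\left(n \right)} = \sqrt{248 + 2 n}$ ($V{\left(n \right)} = \sqrt{n + \left(248 + n\right)} = \sqrt{248 + 2 n}$)
$- \frac{573038}{\frac{1}{V{\left(x{\left(-2 + 5 \left(-2\right),-29 \right)} \right)}}} = - \frac{573038}{\frac{1}{\sqrt{248 + 2 \cdot 4 \sqrt{\left(-2 + 5 \left(-2\right)\right)^{2} + \left(-29\right)^{2}}}}} = - \frac{573038}{\frac{1}{\sqrt{248 + 2 \cdot 4 \sqrt{\left(-2 - 10\right)^{2} + 841}}}} = - \frac{573038}{\frac{1}{\sqrt{248 + 2 \cdot 4 \sqrt{\left(-12\right)^{2} + 841}}}} = - \frac{573038}{\frac{1}{\sqrt{248 + 2 \cdot 4 \sqrt{144 + 841}}}} = - \frac{573038}{\frac{1}{\sqrt{248 + 2 \cdot 4 \sqrt{985}}}} = - \frac{573038}{\frac{1}{\sqrt{248 + 8 \sqrt{985}}}} = - 573038 \sqrt{248 + 8 \sqrt{985}}$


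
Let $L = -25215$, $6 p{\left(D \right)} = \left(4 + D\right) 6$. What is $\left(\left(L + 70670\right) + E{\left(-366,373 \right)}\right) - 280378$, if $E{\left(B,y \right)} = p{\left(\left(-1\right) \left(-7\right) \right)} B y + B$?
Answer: $-1736987$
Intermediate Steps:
$p{\left(D \right)} = 4 + D$ ($p{\left(D \right)} = \frac{\left(4 + D\right) 6}{6} = \frac{24 + 6 D}{6} = 4 + D$)
$E{\left(B,y \right)} = B + 11 B y$ ($E{\left(B,y \right)} = \left(4 - -7\right) B y + B = \left(4 + 7\right) B y + B = 11 B y + B = B + 11 B y$)
$\left(\left(L + 70670\right) + E{\left(-366,373 \right)}\right) - 280378 = \left(\left(-25215 + 70670\right) - 366 \left(1 + 11 \cdot 373\right)\right) - 280378 = \left(45455 - 366 \left(1 + 4103\right)\right) - 280378 = \left(45455 - 1502064\right) - 280378 = -1456609 - 280378 = -1736987$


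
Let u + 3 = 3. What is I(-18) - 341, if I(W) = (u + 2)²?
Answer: -337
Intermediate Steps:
u = 0 (u = -3 + 3 = 0)
I(W) = 4 (I(W) = (0 + 2)² = 2² = 4)
I(-18) - 341 = 4 - 341 = -337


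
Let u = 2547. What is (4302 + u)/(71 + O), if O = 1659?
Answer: 6849/1730 ≈ 3.9590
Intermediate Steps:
(4302 + u)/(71 + O) = (4302 + 2547)/(71 + 1659) = 6849/1730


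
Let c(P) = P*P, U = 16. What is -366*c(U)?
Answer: -93696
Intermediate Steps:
c(P) = P²
-366*c(U) = -366*16² = -366*256 = -93696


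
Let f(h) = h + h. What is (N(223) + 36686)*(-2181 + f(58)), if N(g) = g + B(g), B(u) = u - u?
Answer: -76217085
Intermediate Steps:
B(u) = 0
f(h) = 2*h
N(g) = g (N(g) = g + 0 = g)
(N(223) + 36686)*(-2181 + f(58)) = (223 + 36686)*(-2181 + 2*58) = 36909*(-2181 + 116) = 36909*(-2065) = -76217085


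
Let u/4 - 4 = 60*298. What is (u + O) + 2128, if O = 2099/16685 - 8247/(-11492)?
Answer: 14124793212183/191744020 ≈ 73665.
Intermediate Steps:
O = 161722903/191744020 (O = 2099*(1/16685) - 8247*(-1/11492) = 2099/16685 + 8247/11492 = 161722903/191744020 ≈ 0.84343)
u = 71536 (u = 16 + 4*(60*298) = 16 + 4*17880 = 16 + 71520 = 71536)
(u + O) + 2128 = (71536 + 161722903/191744020) + 2128 = 13716761937623/191744020 + 2128 = 14124793212183/191744020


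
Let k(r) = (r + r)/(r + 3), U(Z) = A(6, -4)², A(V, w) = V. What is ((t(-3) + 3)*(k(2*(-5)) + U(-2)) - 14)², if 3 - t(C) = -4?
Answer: 6874884/49 ≈ 1.4030e+5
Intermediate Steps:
t(C) = 7 (t(C) = 3 - 1*(-4) = 3 + 4 = 7)
U(Z) = 36 (U(Z) = 6² = 36)
k(r) = 2*r/(3 + r) (k(r) = (2*r)/(3 + r) = 2*r/(3 + r))
((t(-3) + 3)*(k(2*(-5)) + U(-2)) - 14)² = ((7 + 3)*(2*(2*(-5))/(3 + 2*(-5)) + 36) - 14)² = (10*(2*(-10)/(3 - 10) + 36) - 14)² = (10*(2*(-10)/(-7) + 36) - 14)² = (10*(2*(-10)*(-⅐) + 36) - 14)² = (10*(20/7 + 36) - 14)² = (10*(272/7) - 14)² = (2720/7 - 14)² = (2622/7)² = 6874884/49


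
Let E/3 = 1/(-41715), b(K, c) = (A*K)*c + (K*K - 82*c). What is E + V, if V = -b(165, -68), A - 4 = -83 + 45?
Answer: -5760577306/13905 ≈ -4.1428e+5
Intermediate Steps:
A = -34 (A = 4 + (-83 + 45) = 4 - 38 = -34)
b(K, c) = K² - 82*c - 34*K*c (b(K, c) = (-34*K)*c + (K*K - 82*c) = -34*K*c + (K² - 82*c) = K² - 82*c - 34*K*c)
E = -1/13905 (E = 3/(-41715) = 3*(-1/41715) = -1/13905 ≈ -7.1917e-5)
V = -414281 (V = -(165² - 82*(-68) - 34*165*(-68)) = -(27225 + 5576 + 381480) = -1*414281 = -414281)
E + V = -1/13905 - 414281 = -5760577306/13905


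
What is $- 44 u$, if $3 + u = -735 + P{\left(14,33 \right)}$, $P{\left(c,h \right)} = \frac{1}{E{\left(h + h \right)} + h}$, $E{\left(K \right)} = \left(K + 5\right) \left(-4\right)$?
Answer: $\frac{8150516}{251} \approx 32472.0$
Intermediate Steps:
$E{\left(K \right)} = -20 - 4 K$ ($E{\left(K \right)} = \left(5 + K\right) \left(-4\right) = -20 - 4 K$)
$P{\left(c,h \right)} = \frac{1}{-20 - 7 h}$ ($P{\left(c,h \right)} = \frac{1}{\left(-20 - 4 \left(h + h\right)\right) + h} = \frac{1}{\left(-20 - 4 \cdot 2 h\right) + h} = \frac{1}{\left(-20 - 8 h\right) + h} = \frac{1}{-20 - 7 h}$)
$u = - \frac{185239}{251}$ ($u = -3 - \left(735 + \frac{1}{20 + 7 \cdot 33}\right) = -3 - \left(735 + \frac{1}{20 + 231}\right) = -3 - \frac{184486}{251} = - \frac{185239}{251} \approx -738.0$)
$- 44 u = \left(-44\right) \left(- \frac{185239}{251}\right) = \frac{8150516}{251}$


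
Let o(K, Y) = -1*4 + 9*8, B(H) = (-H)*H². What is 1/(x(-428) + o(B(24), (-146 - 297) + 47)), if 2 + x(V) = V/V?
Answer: 1/67 ≈ 0.014925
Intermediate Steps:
B(H) = -H³
x(V) = -1 (x(V) = -2 + V/V = -2 + 1 = -1)
o(K, Y) = 68 (o(K, Y) = -4 + 72 = 68)
1/(x(-428) + o(B(24), (-146 - 297) + 47)) = 1/(-1 + 68) = 1/67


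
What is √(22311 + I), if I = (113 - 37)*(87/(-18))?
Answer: √197493/3 ≈ 148.13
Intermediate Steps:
I = -1102/3 (I = 76*(87*(-1/18)) = 76*(-29/6) = -1102/3 ≈ -367.33)
√(22311 + I) = √(22311 - 1102/3) = √(65831/3) = √197493/3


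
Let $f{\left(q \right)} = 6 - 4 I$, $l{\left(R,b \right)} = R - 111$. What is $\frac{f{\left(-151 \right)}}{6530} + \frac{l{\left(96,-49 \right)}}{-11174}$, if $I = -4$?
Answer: $\frac{171889}{36483110} \approx 0.0047115$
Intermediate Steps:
$l{\left(R,b \right)} = -111 + R$
$f{\left(q \right)} = 22$ ($f{\left(q \right)} = 6 - -16 = 6 + 16 = 22$)
$\frac{f{\left(-151 \right)}}{6530} + \frac{l{\left(96,-49 \right)}}{-11174} = \frac{22}{6530} + \frac{-111 + 96}{-11174} = 22 \cdot \frac{1}{6530} - - \frac{15}{11174} = \frac{11}{3265} + \frac{15}{11174} = \frac{171889}{36483110}$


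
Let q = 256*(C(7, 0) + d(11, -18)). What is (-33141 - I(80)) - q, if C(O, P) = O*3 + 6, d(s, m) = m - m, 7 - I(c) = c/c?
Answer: -40059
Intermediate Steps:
I(c) = 6 (I(c) = 7 - c/c = 7 - 1*1 = 7 - 1 = 6)
d(s, m) = 0
C(O, P) = 6 + 3*O (C(O, P) = 3*O + 6 = 6 + 3*O)
q = 6912 (q = 256*((6 + 3*7) + 0) = 256*((6 + 21) + 0) = 256*(27 + 0) = 256*27 = 6912)
(-33141 - I(80)) - q = (-33141 - 1*6) - 1*6912 = (-33141 - 6) - 6912 = -33147 - 6912 = -40059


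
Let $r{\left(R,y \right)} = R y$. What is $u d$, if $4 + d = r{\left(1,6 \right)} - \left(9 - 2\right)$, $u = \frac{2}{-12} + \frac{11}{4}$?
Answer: $- \frac{155}{12} \approx -12.917$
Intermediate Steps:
$u = \frac{31}{12}$ ($u = 2 \left(- \frac{1}{12}\right) + 11 \cdot \frac{1}{4} = - \frac{1}{6} + \frac{11}{4} = \frac{31}{12} \approx 2.5833$)
$d = -5$ ($d = -4 + \left(1 \cdot 6 - \left(9 - 2\right)\right) = -4 + \left(6 - \left(9 - 2\right)\right) = -4 + \left(6 - 7\right) = -4 - 1 = -5$)
$u d = \frac{31}{12} \left(-5\right) = - \frac{155}{12}$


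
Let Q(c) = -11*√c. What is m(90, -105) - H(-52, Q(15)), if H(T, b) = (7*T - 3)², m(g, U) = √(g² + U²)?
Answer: -134689 + 15*√85 ≈ -1.3455e+5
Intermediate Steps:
m(g, U) = √(U² + g²)
H(T, b) = (-3 + 7*T)²
m(90, -105) - H(-52, Q(15)) = √((-105)² + 90²) - (-3 + 7*(-52))² = √(11025 + 8100) - (-3 - 364)² = √19125 - 1*(-367)² = 15*√85 - 1*134689 = 15*√85 - 134689 = -134689 + 15*√85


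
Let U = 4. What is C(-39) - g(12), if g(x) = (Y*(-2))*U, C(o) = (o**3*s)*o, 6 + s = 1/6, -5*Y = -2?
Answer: -134950693/10 ≈ -1.3495e+7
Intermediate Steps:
Y = 2/5 (Y = -1/5*(-2) = 2/5 ≈ 0.40000)
s = -35/6 (s = -6 + 1/6 = -35/6 ≈ -5.8333)
C(o) = -35*o**4/6 (C(o) = (o**3*(-35/6))*o = (-35*o**3/6)*o = -35*o**4/6)
g(x) = -16/5 (g(x) = ((2/5)*(-2))*4 = -4/5*4 = -16/5)
C(-39) - g(12) = -35/6*(-39)**4 - 1*(-16/5) = -35/6*2313441 + 16/5 = -26990145/2 + 16/5 = -134950693/10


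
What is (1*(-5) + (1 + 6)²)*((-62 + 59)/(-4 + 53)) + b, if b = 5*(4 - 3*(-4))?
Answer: 3788/49 ≈ 77.306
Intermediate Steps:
b = 80 (b = 5*(4 + 12) = 5*16 = 80)
(1*(-5) + (1 + 6)²)*((-62 + 59)/(-4 + 53)) + b = (1*(-5) + (1 + 6)²)*((-62 + 59)/(-4 + 53)) + 80 = (-5 + 7²)*(-3/49) + 80 = (-5 + 49)*(-3*1/49) + 80 = 44*(-3/49) + 80 = -132/49 + 80 = 3788/49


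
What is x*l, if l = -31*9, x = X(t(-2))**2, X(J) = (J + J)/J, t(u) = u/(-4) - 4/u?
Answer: -1116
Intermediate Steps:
t(u) = -4/u - u/4 (t(u) = u*(-1/4) - 4/u = -u/4 - 4/u = -4/u - u/4)
X(J) = 2 (X(J) = (2*J)/J = 2)
x = 4 (x = 2**2 = 4)
l = -279
x*l = 4*(-279) = -1116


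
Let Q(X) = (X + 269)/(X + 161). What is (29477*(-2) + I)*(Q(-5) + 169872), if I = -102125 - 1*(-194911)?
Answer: 74713167856/13 ≈ 5.7472e+9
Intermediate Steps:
Q(X) = (269 + X)/(161 + X)
I = 92786 (I = -102125 + 194911 = 92786)
(29477*(-2) + I)*(Q(-5) + 169872) = (29477*(-2) + 92786)*((269 - 5)/(161 - 5) + 169872) = (-58954 + 92786)*(264/156 + 169872) = 33832*((1/156)*264 + 169872) = 33832*(22/13 + 169872) = 33832*(2208358/13) = 74713167856/13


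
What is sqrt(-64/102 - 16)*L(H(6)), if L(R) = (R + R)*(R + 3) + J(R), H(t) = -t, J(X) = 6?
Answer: 56*I*sqrt(2703)/17 ≈ 171.26*I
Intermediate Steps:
L(R) = 6 + 2*R*(3 + R) (L(R) = (R + R)*(R + 3) + 6 = (2*R)*(3 + R) + 6 = 2*R*(3 + R) + 6 = 6 + 2*R*(3 + R))
sqrt(-64/102 - 16)*L(H(6)) = sqrt(-64/102 - 16)*(6 + 2*(-1*6)**2 + 6*(-1*6)) = sqrt(-64*1/102 - 16)*(6 + 2*(-6)**2 + 6*(-6)) = sqrt(-32/51 - 16)*(6 + 2*36 - 36) = sqrt(-848/51)*(6 + 72 - 36) = (4*I*sqrt(2703)/51)*42 = 56*I*sqrt(2703)/17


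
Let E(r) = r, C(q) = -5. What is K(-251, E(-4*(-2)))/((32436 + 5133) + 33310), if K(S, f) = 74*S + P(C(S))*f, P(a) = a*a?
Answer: -18374/70879 ≈ -0.25923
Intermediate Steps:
P(a) = a²
K(S, f) = 25*f + 74*S (K(S, f) = 74*S + (-5)²*f = 74*S + 25*f = 25*f + 74*S)
K(-251, E(-4*(-2)))/((32436 + 5133) + 33310) = (25*(-4*(-2)) + 74*(-251))/((32436 + 5133) + 33310) = (25*(-1*(-8)) - 18574)/(37569 + 33310) = (25*8 - 18574)/70879 = (200 - 18574)*(1/70879) = -18374*1/70879 = -18374/70879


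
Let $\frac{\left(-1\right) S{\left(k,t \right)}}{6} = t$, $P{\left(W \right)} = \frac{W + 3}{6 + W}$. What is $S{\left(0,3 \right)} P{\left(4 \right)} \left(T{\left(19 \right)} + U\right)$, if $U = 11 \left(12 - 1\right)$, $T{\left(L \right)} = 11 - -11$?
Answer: $- \frac{9009}{5} \approx -1801.8$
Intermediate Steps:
$T{\left(L \right)} = 22$ ($T{\left(L \right)} = 11 + 11 = 22$)
$P{\left(W \right)} = \frac{3 + W}{6 + W}$
$S{\left(k,t \right)} = - 6 t$
$U = 121$ ($U = 11 \cdot 11 = 121$)
$S{\left(0,3 \right)} P{\left(4 \right)} \left(T{\left(19 \right)} + U\right) = \left(-6\right) 3 \frac{3 + 4}{6 + 4} \left(22 + 121\right) = - 18 \cdot \frac{1}{10} \cdot 7 \cdot 143 = \left(-18\right) \frac{7}{10} \cdot 143 = \left(- \frac{63}{5}\right) 143 = - \frac{9009}{5}$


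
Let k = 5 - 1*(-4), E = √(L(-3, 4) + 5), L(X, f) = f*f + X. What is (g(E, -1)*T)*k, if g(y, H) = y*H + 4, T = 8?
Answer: 288 - 216*√2 ≈ -17.470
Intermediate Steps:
L(X, f) = X + f² (L(X, f) = f² + X = X + f²)
E = 3*√2 (E = √((-3 + 4²) + 5) = √((-3 + 16) + 5) = √(13 + 5) = √18 = 3*√2 ≈ 4.2426)
g(y, H) = 4 + H*y (g(y, H) = H*y + 4 = 4 + H*y)
k = 9 (k = 5 + 4 = 9)
(g(E, -1)*T)*k = ((4 - 3*√2)*8)*9 = (32 - 24*√2)*9 = 288 - 216*√2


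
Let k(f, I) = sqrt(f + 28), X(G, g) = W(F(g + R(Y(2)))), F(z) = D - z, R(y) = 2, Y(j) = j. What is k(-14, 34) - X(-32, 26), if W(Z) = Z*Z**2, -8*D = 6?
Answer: 1520875/64 + sqrt(14) ≈ 23767.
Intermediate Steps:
D = -3/4 (D = -1/8*6 = -3/4 ≈ -0.75000)
F(z) = -3/4 - z
W(Z) = Z**3
X(G, g) = (-11/4 - g)**3 (X(G, g) = (-3/4 - (g + 2))**3 = (-3/4 - (2 + g))**3 = (-3/4 + (-2 - g))**3 = (-11/4 - g)**3)
k(f, I) = sqrt(28 + f)
k(-14, 34) - X(-32, 26) = sqrt(28 - 14) - (-1)*(11 + 4*26)**3/64 = sqrt(14) - (-1)*(11 + 104)**3/64 = sqrt(14) - (-1)*115**3/64 = sqrt(14) - (-1)*1520875/64 = sqrt(14) - 1*(-1520875/64) = sqrt(14) + 1520875/64 = 1520875/64 + sqrt(14)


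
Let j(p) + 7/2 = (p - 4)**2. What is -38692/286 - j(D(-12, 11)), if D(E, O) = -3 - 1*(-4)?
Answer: -40265/286 ≈ -140.79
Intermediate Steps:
D(E, O) = 1 (D(E, O) = -3 + 4 = 1)
j(p) = -7/2 + (-4 + p)**2 (j(p) = -7/2 + (p - 4)**2 = -7/2 + (-4 + p)**2)
-38692/286 - j(D(-12, 11)) = -38692/286 - (-7/2 + (-4 + 1)**2) = -38692*1/286 - (-7/2 + (-3)**2) = -19346/143 - (-7/2 + 9) = -19346/143 - 1*11/2 = -19346/143 - 11/2 = -40265/286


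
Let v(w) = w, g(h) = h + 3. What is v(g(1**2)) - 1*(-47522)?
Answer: 47526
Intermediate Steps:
g(h) = 3 + h
v(g(1**2)) - 1*(-47522) = (3 + 1**2) - 1*(-47522) = (3 + 1) + 47522 = 4 + 47522 = 47526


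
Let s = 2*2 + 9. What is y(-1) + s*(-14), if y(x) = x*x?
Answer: -181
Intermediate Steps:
s = 13 (s = 4 + 9 = 13)
y(x) = x²
y(-1) + s*(-14) = (-1)² + 13*(-14) = 1 - 182 = -181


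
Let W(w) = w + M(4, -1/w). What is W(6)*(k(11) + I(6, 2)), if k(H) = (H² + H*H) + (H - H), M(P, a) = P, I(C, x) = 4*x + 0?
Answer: 2500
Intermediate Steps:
I(C, x) = 4*x
k(H) = 2*H² (k(H) = (H² + H²) + 0 = 2*H² + 0 = 2*H²)
W(w) = 4 + w (W(w) = w + 4 = 4 + w)
W(6)*(k(11) + I(6, 2)) = (4 + 6)*(2*11² + 4*2) = 10*(2*121 + 8) = 10*(242 + 8) = 10*250 = 2500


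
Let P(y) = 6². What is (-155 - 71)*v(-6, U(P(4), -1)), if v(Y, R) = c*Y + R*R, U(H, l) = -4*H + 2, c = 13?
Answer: -4539436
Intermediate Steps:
P(y) = 36
U(H, l) = 2 - 4*H
v(Y, R) = R² + 13*Y (v(Y, R) = 13*Y + R*R = 13*Y + R² = R² + 13*Y)
(-155 - 71)*v(-6, U(P(4), -1)) = (-155 - 71)*((2 - 4*36)² + 13*(-6)) = -226*((2 - 144)² - 78) = -226*((-142)² - 78) = -226*(20164 - 78) = -226*20086 = -4539436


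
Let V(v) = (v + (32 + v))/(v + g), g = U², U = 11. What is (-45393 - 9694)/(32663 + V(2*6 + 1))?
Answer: -3690829/2188450 ≈ -1.6865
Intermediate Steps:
g = 121 (g = 11² = 121)
V(v) = (32 + 2*v)/(121 + v) (V(v) = (v + (32 + v))/(v + 121) = (32 + 2*v)/(121 + v))
(-45393 - 9694)/(32663 + V(2*6 + 1)) = (-45393 - 9694)/(32663 + 2*(16 + (2*6 + 1))/(121 + (2*6 + 1))) = -55087/(32663 + 2*(16 + (12 + 1))/(121 + (12 + 1))) = -55087/(32663 + 2*(16 + 13)/(121 + 13)) = -55087/(32663 + 2*29/134) = -55087/(32663 + 2*(1/134)*29) = -55087/(32663 + 29/67) = -55087/2188450/67 = -55087*67/2188450 = -3690829/2188450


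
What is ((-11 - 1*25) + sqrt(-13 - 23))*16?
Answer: -576 + 96*I ≈ -576.0 + 96.0*I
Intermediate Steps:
((-11 - 1*25) + sqrt(-13 - 23))*16 = ((-11 - 25) + sqrt(-36))*16 = (-36 + 6*I)*16 = -576 + 96*I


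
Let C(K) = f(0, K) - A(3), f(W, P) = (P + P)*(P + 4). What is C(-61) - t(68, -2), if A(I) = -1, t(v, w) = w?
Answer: 6957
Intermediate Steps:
f(W, P) = 2*P*(4 + P) (f(W, P) = (2*P)*(4 + P) = 2*P*(4 + P))
C(K) = 1 + 2*K*(4 + K) (C(K) = 2*K*(4 + K) - 1*(-1) = 2*K*(4 + K) + 1 = 1 + 2*K*(4 + K))
C(-61) - t(68, -2) = (1 + 2*(-61)*(4 - 61)) - 1*(-2) = (1 + 2*(-61)*(-57)) + 2 = (1 + 6954) + 2 = 6955 + 2 = 6957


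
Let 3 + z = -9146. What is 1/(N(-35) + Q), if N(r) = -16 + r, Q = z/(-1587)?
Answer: -1587/71788 ≈ -0.022107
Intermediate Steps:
z = -9149 (z = -3 - 9146 = -9149)
Q = 9149/1587 (Q = -9149/(-1587) = -9149*(-1/1587) = 9149/1587 ≈ 5.7650)
1/(N(-35) + Q) = 1/((-16 - 35) + 9149/1587) = 1/(-51 + 9149/1587) = 1/(-71788/1587) = -1587/71788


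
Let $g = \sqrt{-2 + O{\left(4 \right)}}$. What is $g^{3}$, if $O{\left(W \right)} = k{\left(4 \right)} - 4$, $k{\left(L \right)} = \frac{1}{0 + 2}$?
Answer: $- \frac{11 i \sqrt{22}}{4} \approx - 12.899 i$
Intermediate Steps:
$k{\left(L \right)} = \frac{1}{2}$
$O{\left(W \right)} = - \frac{7}{2}$ ($O{\left(W \right)} = \frac{1}{2} - 4 = - \frac{7}{2}$)
$g = \frac{i \sqrt{22}}{2}$ ($g = \sqrt{-2 - \frac{7}{2}} = \sqrt{- \frac{11}{2}} = \frac{i \sqrt{22}}{2} \approx 2.3452 i$)
$g^{3} = \left(\frac{i \sqrt{22}}{2}\right)^{3} = - \frac{11 i \sqrt{22}}{4}$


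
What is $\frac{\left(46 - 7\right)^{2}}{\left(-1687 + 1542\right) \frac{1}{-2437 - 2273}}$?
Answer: $\frac{1432782}{29} \approx 49406.0$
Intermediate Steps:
$\frac{\left(46 - 7\right)^{2}}{\left(-1687 + 1542\right) \frac{1}{-2437 - 2273}} = \frac{39^{2}}{\left(-145\right) \frac{1}{-4710}} = \frac{1521}{\left(-145\right) \left(- \frac{1}{4710}\right)} = \frac{1521}{\frac{29}{942}} = 1521 \cdot \frac{942}{29} = \frac{1432782}{29}$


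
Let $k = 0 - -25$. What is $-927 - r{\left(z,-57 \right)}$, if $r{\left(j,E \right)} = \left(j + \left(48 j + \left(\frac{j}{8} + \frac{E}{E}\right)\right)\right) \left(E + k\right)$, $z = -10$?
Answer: $-16615$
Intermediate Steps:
$k = 25$ ($k = 0 + 25 = 25$)
$r{\left(j,E \right)} = \left(1 + \frac{393 j}{8}\right) \left(25 + E\right)$ ($r{\left(j,E \right)} = \left(j + \left(48 j + \left(\frac{j}{8} + \frac{E}{E}\right)\right)\right) \left(E + 25\right) = \left(j + \left(48 j + \left(j \frac{1}{8} + 1\right)\right)\right) \left(25 + E\right) = \left(j + \left(48 j + \left(\frac{j}{8} + 1\right)\right)\right) \left(25 + E\right) = \left(j + \left(48 j + \left(1 + \frac{j}{8}\right)\right)\right) \left(25 + E\right) = \left(j + \left(1 + \frac{385 j}{8}\right)\right) \left(25 + E\right) = \left(1 + \frac{393 j}{8}\right) \left(25 + E\right)$)
$-927 - r{\left(z,-57 \right)} = -927 - \left(25 - 57 + \frac{9825}{8} \left(-10\right) + \frac{393}{8} \left(-57\right) \left(-10\right)\right) = -927 - \left(25 - 57 - \frac{49125}{4} + \frac{112005}{4}\right) = -927 - 15688 = -16615$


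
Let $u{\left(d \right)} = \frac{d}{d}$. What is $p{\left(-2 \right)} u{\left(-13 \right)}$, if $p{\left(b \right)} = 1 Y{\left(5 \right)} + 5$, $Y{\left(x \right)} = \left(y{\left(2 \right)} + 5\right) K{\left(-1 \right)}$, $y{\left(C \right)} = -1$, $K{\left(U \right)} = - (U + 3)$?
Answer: $-3$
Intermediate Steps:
$K{\left(U \right)} = -3 - U$ ($K{\left(U \right)} = - (3 + U) = -3 - U$)
$u{\left(d \right)} = 1$
$Y{\left(x \right)} = -8$ ($Y{\left(x \right)} = \left(-1 + 5\right) \left(-3 - -1\right) = 4 \left(-3 + 1\right) = 4 \left(-2\right) = -8$)
$p{\left(b \right)} = -3$ ($p{\left(b \right)} = 1 \left(-8\right) + 5 = -8 + 5 = -3$)
$p{\left(-2 \right)} u{\left(-13 \right)} = \left(-3\right) 1 = -3$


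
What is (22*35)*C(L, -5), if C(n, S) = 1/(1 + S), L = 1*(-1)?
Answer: -385/2 ≈ -192.50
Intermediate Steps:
L = -1
(22*35)*C(L, -5) = (22*35)/(1 - 5) = 770/(-4) = 770*(-1/4) = -385/2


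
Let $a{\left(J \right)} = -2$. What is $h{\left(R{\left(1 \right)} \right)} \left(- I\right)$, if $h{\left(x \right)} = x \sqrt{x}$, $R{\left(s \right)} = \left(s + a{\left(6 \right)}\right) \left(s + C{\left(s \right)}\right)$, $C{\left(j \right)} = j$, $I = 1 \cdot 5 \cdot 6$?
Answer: $60 i \sqrt{2} \approx 84.853 i$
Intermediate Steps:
$I = 30$ ($I = 5 \cdot 6 = 30$)
$R{\left(s \right)} = 2 s \left(-2 + s\right)$ ($R{\left(s \right)} = \left(s - 2\right) \left(s + s\right) = \left(-2 + s\right) 2 s = 2 s \left(-2 + s\right)$)
$h{\left(x \right)} = x^{\frac{3}{2}}$
$h{\left(R{\left(1 \right)} \right)} \left(- I\right) = \left(2 \cdot 1 \left(-2 + 1\right)\right)^{\frac{3}{2}} \left(\left(-1\right) 30\right) = \left(2 \cdot 1 \left(-1\right)\right)^{\frac{3}{2}} \left(-30\right) = \left(-2\right)^{\frac{3}{2}} \left(-30\right) = - 2 i \sqrt{2} \left(-30\right) = 60 i \sqrt{2}$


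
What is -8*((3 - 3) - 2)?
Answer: 16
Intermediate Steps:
-8*((3 - 3) - 2) = -8*(0 - 2) = -8*(-2) = 16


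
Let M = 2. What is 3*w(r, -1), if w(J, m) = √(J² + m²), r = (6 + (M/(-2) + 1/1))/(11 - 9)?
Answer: 3*√10 ≈ 9.4868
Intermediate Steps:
r = 3 (r = (6 + (2/(-2) + 1/1))/(11 - 9) = (6 + (2*(-½) + 1*1))/2 = (6 + (-1 + 1))*(½) = (6 + 0)*(½) = 6*(½) = 3)
3*w(r, -1) = 3*√(3² + (-1)²) = 3*√(9 + 1) = 3*√10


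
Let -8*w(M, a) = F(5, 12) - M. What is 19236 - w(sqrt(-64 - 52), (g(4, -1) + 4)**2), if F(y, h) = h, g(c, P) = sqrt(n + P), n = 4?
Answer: 38475/2 - I*sqrt(29)/4 ≈ 19238.0 - 1.3463*I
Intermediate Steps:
g(c, P) = sqrt(4 + P)
w(M, a) = -3/2 + M/8 (w(M, a) = -(12 - M)/8 = -3/2 + M/8)
19236 - w(sqrt(-64 - 52), (g(4, -1) + 4)**2) = 19236 - (-3/2 + sqrt(-64 - 52)/8) = 19236 - (-3/2 + sqrt(-116)/8) = 19236 - (-3/2 + (2*I*sqrt(29))/8) = 19236 - (-3/2 + I*sqrt(29)/4) = 19236 + (3/2 - I*sqrt(29)/4) = 38475/2 - I*sqrt(29)/4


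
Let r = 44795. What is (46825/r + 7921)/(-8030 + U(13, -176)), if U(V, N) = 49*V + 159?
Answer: -35486802/32404703 ≈ -1.0951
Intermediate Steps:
U(V, N) = 159 + 49*V
(46825/r + 7921)/(-8030 + U(13, -176)) = (46825/44795 + 7921)/(-8030 + (159 + 49*13)) = (46825*(1/44795) + 7921)/(-8030 + (159 + 637)) = (9365/8959 + 7921)/(-8030 + 796) = (70973604/8959)/(-7234) = (70973604/8959)*(-1/7234) = -35486802/32404703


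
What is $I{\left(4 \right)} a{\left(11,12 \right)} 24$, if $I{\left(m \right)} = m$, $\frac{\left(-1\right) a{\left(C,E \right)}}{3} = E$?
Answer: $-3456$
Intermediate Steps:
$a{\left(C,E \right)} = - 3 E$
$I{\left(4 \right)} a{\left(11,12 \right)} 24 = 4 \left(\left(-3\right) 12\right) 24 = 4 \left(-36\right) 24 = \left(-144\right) 24 = -3456$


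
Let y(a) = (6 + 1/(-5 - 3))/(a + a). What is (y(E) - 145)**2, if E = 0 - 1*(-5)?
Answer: 133471809/6400 ≈ 20855.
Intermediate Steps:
E = 5 (E = 0 + 5 = 5)
y(a) = 47/(16*a) (y(a) = (6 + 1/(-8))/((2*a)) = (6 - 1/8)*(1/(2*a)) = 47*(1/(2*a))/8 = 47/(16*a))
(y(E) - 145)**2 = ((47/16)/5 - 145)**2 = ((47/16)*(1/5) - 145)**2 = (47/80 - 145)**2 = (-11553/80)**2 = 133471809/6400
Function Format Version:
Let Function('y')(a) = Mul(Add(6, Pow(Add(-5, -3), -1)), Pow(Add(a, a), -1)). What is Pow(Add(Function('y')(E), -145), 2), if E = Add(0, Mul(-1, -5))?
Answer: Rational(133471809, 6400) ≈ 20855.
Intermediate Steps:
E = 5 (E = Add(0, 5) = 5)
Function('y')(a) = Mul(Rational(47, 16), Pow(a, -1)) (Function('y')(a) = Mul(Add(6, Pow(-8, -1)), Pow(Mul(2, a), -1)) = Mul(Add(6, Rational(-1, 8)), Mul(Rational(1, 2), Pow(a, -1))) = Mul(Rational(47, 8), Mul(Rational(1, 2), Pow(a, -1))) = Mul(Rational(47, 16), Pow(a, -1)))
Pow(Add(Function('y')(E), -145), 2) = Pow(Add(Mul(Rational(47, 16), Pow(5, -1)), -145), 2) = Pow(Add(Mul(Rational(47, 16), Rational(1, 5)), -145), 2) = Pow(Add(Rational(47, 80), -145), 2) = Pow(Rational(-11553, 80), 2) = Rational(133471809, 6400)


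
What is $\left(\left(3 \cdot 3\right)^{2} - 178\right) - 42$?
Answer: $-139$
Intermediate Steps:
$\left(\left(3 \cdot 3\right)^{2} - 178\right) - 42 = \left(9^{2} - 178\right) - 42 = \left(81 - 178\right) - 42 = -97 - 42 = -139$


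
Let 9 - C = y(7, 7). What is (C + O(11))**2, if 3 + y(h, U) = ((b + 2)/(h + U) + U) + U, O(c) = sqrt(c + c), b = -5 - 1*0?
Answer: 4937/196 - 25*sqrt(22)/7 ≈ 8.4373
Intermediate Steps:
b = -5 (b = -5 + 0 = -5)
O(c) = sqrt(2)*sqrt(c) (O(c) = sqrt(2*c) = sqrt(2)*sqrt(c))
y(h, U) = -3 - 3/(U + h) + 2*U (y(h, U) = -3 + (((-5 + 2)/(h + U) + U) + U) = -3 + ((-3/(U + h) + U) + U) = -3 + ((U - 3/(U + h)) + U) = -3 + (-3/(U + h) + 2*U) = -3 - 3/(U + h) + 2*U)
C = -25/14 (C = 9 - (-3 - 3*7 - 3*7 + 2*7**2 + 2*7*7)/(7 + 7) = 9 - (-3 - 21 - 21 + 2*49 + 98)/14 = 9 - (-3 - 21 - 21 + 98 + 98)/14 = 9 - 151/14 = -25/14 ≈ -1.7857)
(C + O(11))**2 = (-25/14 + sqrt(2)*sqrt(11))**2 = (-25/14 + sqrt(22))**2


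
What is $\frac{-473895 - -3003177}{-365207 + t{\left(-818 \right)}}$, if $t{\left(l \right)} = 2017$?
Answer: $- \frac{1264641}{181595} \approx -6.9641$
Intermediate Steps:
$\frac{-473895 - -3003177}{-365207 + t{\left(-818 \right)}} = \frac{-473895 - -3003177}{-365207 + 2017} = \frac{-473895 + 3003177}{-363190} = 2529282 \left(- \frac{1}{363190}\right) = - \frac{1264641}{181595}$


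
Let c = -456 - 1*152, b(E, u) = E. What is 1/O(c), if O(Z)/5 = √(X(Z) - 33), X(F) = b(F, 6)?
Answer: -I*√641/3205 ≈ -0.0078995*I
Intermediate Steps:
X(F) = F
c = -608 (c = -456 - 152 = -608)
O(Z) = 5*√(-33 + Z) (O(Z) = 5*√(Z - 33) = 5*√(-33 + Z))
1/O(c) = 1/(5*√(-33 - 608)) = 1/(5*√(-641)) = 1/(5*(I*√641)) = 1/(5*I*√641) = -I*√641/3205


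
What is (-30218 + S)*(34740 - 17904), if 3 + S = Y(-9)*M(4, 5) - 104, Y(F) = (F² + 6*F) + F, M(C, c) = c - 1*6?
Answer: -510854748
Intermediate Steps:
M(C, c) = -6 + c (M(C, c) = c - 6 = -6 + c)
Y(F) = F² + 7*F
S = -125 (S = -3 + ((-9*(7 - 9))*(-6 + 5) - 104) = -3 + (-9*(-2)*(-1) - 104) = -3 + (18*(-1) - 104) = -3 + (-18 - 104) = -3 - 122 = -125)
(-30218 + S)*(34740 - 17904) = (-30218 - 125)*(34740 - 17904) = -30343*16836 = -510854748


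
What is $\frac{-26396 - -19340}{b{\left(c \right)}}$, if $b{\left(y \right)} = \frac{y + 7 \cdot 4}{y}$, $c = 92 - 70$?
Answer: $- \frac{77616}{25} \approx -3104.6$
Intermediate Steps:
$c = 22$ ($c = 92 - 70 = 22$)
$b{\left(y \right)} = \frac{28 + y}{y}$ ($b{\left(y \right)} = \frac{y + 28}{y} = \frac{28 + y}{y}$)
$\frac{-26396 - -19340}{b{\left(c \right)}} = \frac{-26396 - -19340}{\frac{1}{22} \left(28 + 22\right)} = \frac{-26396 + 19340}{\frac{1}{22} \cdot 50} = - \frac{7056}{\frac{25}{11}} = \left(-7056\right) \frac{11}{25} = - \frac{77616}{25}$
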